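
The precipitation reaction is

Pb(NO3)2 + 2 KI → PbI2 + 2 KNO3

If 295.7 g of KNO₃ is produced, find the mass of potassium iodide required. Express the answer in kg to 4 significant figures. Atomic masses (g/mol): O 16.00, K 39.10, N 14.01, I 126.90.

M(KNO3) = 39.10 + 14.01 + 3(16.00) = 101.11 g/mol.
M(KI) = 39.10 + 126.90 = 166.00 g/mol.
n(KNO3) = 295.70 g / 101.11 g/mol = 2.9245 mol.
From the equation the KNO3:KI mole ratio is 2:2, so n(KI) = 2.9245 × 2/2 = 2.9245 mol.
Mass of KI = 2.9245 mol × 166.00 g/mol = 485.47 g.
Converting to kg: 485.47 g = 0.4855 kg.

0.4855 kg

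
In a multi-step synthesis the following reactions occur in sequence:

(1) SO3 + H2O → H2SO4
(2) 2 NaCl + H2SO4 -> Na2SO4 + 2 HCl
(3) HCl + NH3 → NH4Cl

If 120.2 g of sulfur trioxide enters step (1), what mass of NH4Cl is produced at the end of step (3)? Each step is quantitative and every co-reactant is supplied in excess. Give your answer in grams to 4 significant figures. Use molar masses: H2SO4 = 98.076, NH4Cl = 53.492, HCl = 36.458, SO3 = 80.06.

160.6 g

n(SO3) = 120.2 / 80.06 = 1.5014 mol.
Reaction (1): SO3→H2SO4 ratio 1:1 ⇒ n(H2SO4) = 1.5014 mol.
Reaction (2): H2SO4→HCl ratio 1:2 ⇒ n(HCl) = 3.0027 mol.
Reaction (3): HCl→NH4Cl ratio 1:1 ⇒ n(NH4Cl) = 3.0027 mol.
Mass of NH4Cl = 3.0027 × 53.492 = 160.62 g.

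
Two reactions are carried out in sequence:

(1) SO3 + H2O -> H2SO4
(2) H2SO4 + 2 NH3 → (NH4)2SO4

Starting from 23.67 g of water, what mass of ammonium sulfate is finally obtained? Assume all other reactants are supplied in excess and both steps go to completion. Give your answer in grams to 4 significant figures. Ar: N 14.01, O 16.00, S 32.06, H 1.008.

M(H2O) = 2(1.008) + 16.00 = 18.016 g/mol.
M((NH4)2SO4) = 2(14.01) + 8(1.008) + 32.06 + 4(16.00) = 132.144 g/mol.
n(H2O) = 23.670 / 18.016 = 1.3138 mol.
Step 1 gives a 1:1 ratio of H2O to H2SO4, so n(H2SO4) = 1.3138 mol.
In step 2 the H2SO4:(NH4)2SO4 ratio is 1:1, so n((NH4)2SO4) = 1.3138 mol.
Mass of (NH4)2SO4 = 1.3138 × 132.144 = 173.62 g.

173.6 g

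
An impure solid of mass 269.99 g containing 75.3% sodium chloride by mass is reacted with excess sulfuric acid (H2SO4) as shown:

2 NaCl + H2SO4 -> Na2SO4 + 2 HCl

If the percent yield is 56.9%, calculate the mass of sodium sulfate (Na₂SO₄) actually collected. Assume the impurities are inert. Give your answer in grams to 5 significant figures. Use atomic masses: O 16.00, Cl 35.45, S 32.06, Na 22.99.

140.58 g

Pure NaCl available = 269.99 g × 0.753 = 203.302 g.
M(NaCl) = 22.99 + 35.45 = 58.44 g/mol.
M(Na2SO4) = 2(22.99) + 32.06 + 4(16.00) = 142.04 g/mol.
n(NaCl) = 203.302 g / 58.44 g/mol = 3.47882 mol.
From the equation the NaCl:Na2SO4 mole ratio is 2:1, so n(Na2SO4) = 3.47882 × 1/2 = 1.73941 mol.
Mass of Na2SO4 = 1.73941 mol × 142.04 g/mol = 247.066 g.
Actual mass collected = 247.066 g × 0.569 = 140.581 g.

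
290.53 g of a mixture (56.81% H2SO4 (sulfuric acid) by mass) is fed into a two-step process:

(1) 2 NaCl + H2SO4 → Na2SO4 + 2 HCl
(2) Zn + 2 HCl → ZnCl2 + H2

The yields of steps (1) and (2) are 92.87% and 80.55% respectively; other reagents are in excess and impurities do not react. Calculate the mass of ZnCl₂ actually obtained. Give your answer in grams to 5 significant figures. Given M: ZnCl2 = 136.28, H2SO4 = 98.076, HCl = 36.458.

171.56 g

Pure H2SO4 = 290.53 × 0.5681 = 165.050 g.
n(H2SO4) = 165.050 / 98.076 = 1.68288 mol.
Step 1 (H2SO4:HCl = 1:2): theoretical n(HCl) = 3.36576 mol; at 92.87% yield, n(HCl) = 3.12578 mol.
Step 2 (HCl:ZnCl2 = 2:1): theoretical n(ZnCl2) = 1.56289 mol, so theoretical mass = 1.56289 × 136.28 = 212.991 g.
At 80.55% yield, actual mass of ZnCl2 = 212.991 × 0.8055 = 171.564 g.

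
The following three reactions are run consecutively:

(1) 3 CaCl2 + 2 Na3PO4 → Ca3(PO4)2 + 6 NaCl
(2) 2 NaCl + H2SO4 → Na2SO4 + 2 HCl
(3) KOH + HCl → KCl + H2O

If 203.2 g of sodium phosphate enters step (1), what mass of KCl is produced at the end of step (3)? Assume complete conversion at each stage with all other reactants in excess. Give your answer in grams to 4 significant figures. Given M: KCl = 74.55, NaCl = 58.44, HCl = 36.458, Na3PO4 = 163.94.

n(Na3PO4) = 203.2 / 163.94 = 1.2395 mol.
Reaction (1): Na3PO4→NaCl ratio 2:6 ⇒ n(NaCl) = 3.7184 mol.
Reaction (2): NaCl→HCl ratio 2:2 ⇒ n(HCl) = 3.7184 mol.
Reaction (3): HCl→KCl ratio 1:1 ⇒ n(KCl) = 3.7184 mol.
Mass of KCl = 3.7184 × 74.55 = 277.21 g.

277.2 g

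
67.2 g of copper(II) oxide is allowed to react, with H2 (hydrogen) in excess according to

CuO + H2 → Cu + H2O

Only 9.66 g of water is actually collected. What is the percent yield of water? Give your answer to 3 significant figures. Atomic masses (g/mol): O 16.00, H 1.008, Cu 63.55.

M(CuO) = 63.55 + 16.00 = 79.55 g/mol.
M(H2O) = 2(1.008) + 16.00 = 18.016 g/mol.
n(CuO) = 67.20 g / 79.55 g/mol = 0.8448 mol.
From the equation the CuO:H2O mole ratio is 1:1, so n(H2O) = 0.8448 × 1/1 = 0.8448 mol.
Mass of H2O = 0.8448 mol × 18.016 g/mol = 15.22 g.
This is the theoretical yield. Percent yield = 9.66 g / 15.22 g × 100% = 63.47%.

63.5 %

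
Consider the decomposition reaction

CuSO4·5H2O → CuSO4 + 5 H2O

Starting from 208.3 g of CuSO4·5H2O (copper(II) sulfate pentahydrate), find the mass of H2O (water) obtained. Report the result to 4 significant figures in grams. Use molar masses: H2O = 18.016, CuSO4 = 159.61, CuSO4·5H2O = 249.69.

75.15 g

n(CuSO4·5H2O) = 208.30 g / 249.69 g/mol = 0.83423 mol.
From the equation the CuSO4·5H2O:H2O mole ratio is 1:5, so n(H2O) = 0.83423 × 5/1 = 4.1712 mol.
Mass of H2O = 4.1712 mol × 18.016 g/mol = 75.148 g.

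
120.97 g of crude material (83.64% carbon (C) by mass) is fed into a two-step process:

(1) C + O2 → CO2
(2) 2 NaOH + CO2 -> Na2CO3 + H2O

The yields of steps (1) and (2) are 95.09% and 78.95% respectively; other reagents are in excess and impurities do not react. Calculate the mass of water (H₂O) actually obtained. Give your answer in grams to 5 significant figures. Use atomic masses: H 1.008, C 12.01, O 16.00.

113.94 g

Pure C = 120.97 × 0.8364 = 101.179 g.
M(C) = 12.01 g/mol.
M(H2O) = 2(1.008) + 16.00 = 18.016 g/mol.
n(C) = 101.179 / 12.01 = 8.42459 mol.
Step 1 (C:CO2 = 1:1): theoretical n(CO2) = 8.42459 mol; at 95.09% yield, n(CO2) = 8.01094 mol.
Step 2 (CO2:H2O = 1:1): theoretical n(H2O) = 8.01094 mol, so theoretical mass = 8.01094 × 18.016 = 144.325 g.
At 78.95% yield, actual mass of H2O = 144.325 × 0.7895 = 113.945 g.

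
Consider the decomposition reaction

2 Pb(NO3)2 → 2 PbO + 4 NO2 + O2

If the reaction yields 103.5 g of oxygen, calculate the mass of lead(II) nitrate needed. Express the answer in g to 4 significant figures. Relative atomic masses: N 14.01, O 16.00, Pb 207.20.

M(O2) = 2(16.00) = 32.00 g/mol.
M(Pb(NO3)2) = 207.20 + 2(14.01) + 6(16.00) = 331.22 g/mol.
n(O2) = 103.50 g / 32.00 g/mol = 3.2344 mol.
From the equation the O2:Pb(NO3)2 mole ratio is 1:2, so n(Pb(NO3)2) = 3.2344 × 2/1 = 6.4688 mol.
Mass of Pb(NO3)2 = 6.4688 mol × 331.22 g/mol = 2142.6 g.

2143 g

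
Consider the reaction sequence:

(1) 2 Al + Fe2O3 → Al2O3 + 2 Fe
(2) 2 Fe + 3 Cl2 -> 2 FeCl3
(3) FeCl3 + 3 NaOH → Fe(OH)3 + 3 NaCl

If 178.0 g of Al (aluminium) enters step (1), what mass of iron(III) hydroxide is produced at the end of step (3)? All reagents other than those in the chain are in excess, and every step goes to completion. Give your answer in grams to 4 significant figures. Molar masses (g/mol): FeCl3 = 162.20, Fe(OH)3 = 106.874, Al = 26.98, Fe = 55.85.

705.1 g

n(Al) = 178.0 / 26.98 = 6.5975 mol.
Reaction (1): Al→Fe ratio 2:2 ⇒ n(Fe) = 6.5975 mol.
Reaction (2): Fe→FeCl3 ratio 2:2 ⇒ n(FeCl3) = 6.5975 mol.
Reaction (3): FeCl3→Fe(OH)3 ratio 1:1 ⇒ n(Fe(OH)3) = 6.5975 mol.
Mass of Fe(OH)3 = 6.5975 × 106.874 = 705.10 g.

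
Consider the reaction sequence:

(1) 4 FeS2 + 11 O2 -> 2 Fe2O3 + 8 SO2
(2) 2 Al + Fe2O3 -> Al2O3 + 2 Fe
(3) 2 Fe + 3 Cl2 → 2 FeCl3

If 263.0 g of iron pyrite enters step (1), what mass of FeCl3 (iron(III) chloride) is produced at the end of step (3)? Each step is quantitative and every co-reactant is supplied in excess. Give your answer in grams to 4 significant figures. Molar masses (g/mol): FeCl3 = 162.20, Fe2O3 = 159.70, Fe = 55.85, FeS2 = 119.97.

n(FeS2) = 263.0 / 119.97 = 2.1922 mol.
Reaction (1): FeS2→Fe2O3 ratio 4:2 ⇒ n(Fe2O3) = 1.0961 mol.
Reaction (2): Fe2O3→Fe ratio 1:2 ⇒ n(Fe) = 2.1922 mol.
Reaction (3): Fe→FeCl3 ratio 2:2 ⇒ n(FeCl3) = 2.1922 mol.
Mass of FeCl3 = 2.1922 × 162.20 = 355.58 g.

355.6 g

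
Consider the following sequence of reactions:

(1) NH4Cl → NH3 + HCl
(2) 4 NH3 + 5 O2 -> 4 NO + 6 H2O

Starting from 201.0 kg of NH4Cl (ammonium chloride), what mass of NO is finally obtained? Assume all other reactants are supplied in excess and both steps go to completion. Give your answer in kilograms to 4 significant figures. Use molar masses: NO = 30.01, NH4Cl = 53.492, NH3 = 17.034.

112.8 kg

201.0 kg = 201000 g.
n(NH4Cl) = 201000 / 53.492 = 3757.6 mol.
Step 1 gives a 1:1 ratio of NH4Cl to NH3, so n(NH3) = 3757.6 mol.
In step 2 the NH3:NO ratio is 4:4, so n(NO) = 3757.6 mol.
Mass of NO = 3757.6 × 30.01 = 112760 g = 112.8 kg.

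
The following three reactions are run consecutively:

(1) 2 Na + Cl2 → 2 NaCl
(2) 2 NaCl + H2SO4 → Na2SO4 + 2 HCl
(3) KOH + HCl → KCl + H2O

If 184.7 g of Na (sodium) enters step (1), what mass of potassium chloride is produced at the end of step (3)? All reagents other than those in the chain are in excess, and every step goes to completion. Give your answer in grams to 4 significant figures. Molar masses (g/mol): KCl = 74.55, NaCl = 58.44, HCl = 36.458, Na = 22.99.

598.9 g

n(Na) = 184.7 / 22.99 = 8.0339 mol.
Reaction (1): Na→NaCl ratio 2:2 ⇒ n(NaCl) = 8.0339 mol.
Reaction (2): NaCl→HCl ratio 2:2 ⇒ n(HCl) = 8.0339 mol.
Reaction (3): HCl→KCl ratio 1:1 ⇒ n(KCl) = 8.0339 mol.
Mass of KCl = 8.0339 × 74.55 = 598.93 g.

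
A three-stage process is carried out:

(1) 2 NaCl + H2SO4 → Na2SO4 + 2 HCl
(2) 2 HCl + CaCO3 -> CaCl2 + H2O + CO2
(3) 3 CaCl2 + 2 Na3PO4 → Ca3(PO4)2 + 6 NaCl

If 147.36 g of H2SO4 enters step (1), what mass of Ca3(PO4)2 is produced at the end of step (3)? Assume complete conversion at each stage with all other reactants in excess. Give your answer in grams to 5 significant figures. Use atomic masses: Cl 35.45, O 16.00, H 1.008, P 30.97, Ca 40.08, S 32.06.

155.35 g

M(H2SO4) = 2(1.008) + 32.06 + 4(16.00) = 98.076 g/mol.
M(Ca3(PO4)2) = 3(40.08) + 2(30.97) + 8(16.00) = 310.18 g/mol.
n(H2SO4) = 147.36 / 98.076 = 1.50251 mol.
Reaction (1): H2SO4→HCl ratio 1:2 ⇒ n(HCl) = 3.00502 mol.
Reaction (2): HCl→CaCl2 ratio 2:1 ⇒ n(CaCl2) = 1.50251 mol.
Reaction (3): CaCl2→Ca3(PO4)2 ratio 3:1 ⇒ n(Ca3(PO4)2) = 0.500836 mol.
Mass of Ca3(PO4)2 = 0.500836 × 310.18 = 155.349 g.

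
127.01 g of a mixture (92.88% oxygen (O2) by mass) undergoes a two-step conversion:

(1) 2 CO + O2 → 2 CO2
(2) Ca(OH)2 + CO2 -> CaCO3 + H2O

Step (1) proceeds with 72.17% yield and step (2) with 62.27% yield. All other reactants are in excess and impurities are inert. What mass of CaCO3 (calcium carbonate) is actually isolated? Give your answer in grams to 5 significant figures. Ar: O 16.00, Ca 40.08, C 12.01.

331.64 g

Pure O2 = 127.01 × 0.9288 = 117.967 g.
M(O2) = 2(16.00) = 32.00 g/mol.
M(CaCO3) = 40.08 + 12.01 + 3(16.00) = 100.09 g/mol.
n(O2) = 117.967 / 32.00 = 3.68647 mol.
Step 1 (O2:CO2 = 1:2): theoretical n(CO2) = 7.37293 mol; at 72.17% yield, n(CO2) = 5.32104 mol.
Step 2 (CO2:CaCO3 = 1:1): theoretical n(CaCO3) = 5.32104 mol, so theoretical mass = 5.32104 × 100.09 = 532.583 g.
At 62.27% yield, actual mass of CaCO3 = 532.583 × 0.6227 = 331.640 g.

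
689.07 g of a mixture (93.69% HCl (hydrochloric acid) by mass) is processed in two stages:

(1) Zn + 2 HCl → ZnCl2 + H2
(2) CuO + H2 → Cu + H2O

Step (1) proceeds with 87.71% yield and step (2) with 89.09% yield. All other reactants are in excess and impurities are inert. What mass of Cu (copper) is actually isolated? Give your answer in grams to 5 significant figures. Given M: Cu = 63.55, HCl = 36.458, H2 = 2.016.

Pure HCl = 689.07 × 0.9369 = 645.590 g.
n(HCl) = 645.590 / 36.458 = 17.7078 mol.
Step 1 (HCl:H2 = 2:1): theoretical n(H2) = 8.85388 mol; at 87.71% yield, n(H2) = 7.76574 mol.
Step 2 (H2:Cu = 1:1): theoretical n(Cu) = 7.76574 mol, so theoretical mass = 7.76574 × 63.55 = 493.513 g.
At 89.09% yield, actual mass of Cu = 493.513 × 0.8909 = 439.671 g.

439.67 g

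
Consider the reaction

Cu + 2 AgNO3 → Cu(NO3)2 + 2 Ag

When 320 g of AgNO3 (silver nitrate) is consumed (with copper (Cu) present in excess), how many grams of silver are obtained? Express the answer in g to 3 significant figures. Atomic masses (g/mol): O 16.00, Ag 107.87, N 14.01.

M(AgNO3) = 107.87 + 14.01 + 3(16.00) = 169.88 g/mol.
M(Ag) = 107.87 g/mol.
n(AgNO3) = 320.0 g / 169.88 g/mol = 1.884 mol.
From the equation the AgNO3:Ag mole ratio is 2:2, so n(Ag) = 1.884 × 2/2 = 1.884 mol.
Mass of Ag = 1.884 mol × 107.87 g/mol = 203.2 g.

203 g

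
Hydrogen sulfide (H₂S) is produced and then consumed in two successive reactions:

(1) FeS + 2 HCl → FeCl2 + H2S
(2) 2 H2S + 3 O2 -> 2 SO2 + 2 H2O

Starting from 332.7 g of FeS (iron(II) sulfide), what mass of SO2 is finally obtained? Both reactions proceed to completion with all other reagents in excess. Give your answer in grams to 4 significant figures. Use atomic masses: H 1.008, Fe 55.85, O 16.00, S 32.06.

242.4 g

M(FeS) = 55.85 + 32.06 = 87.91 g/mol.
M(SO2) = 32.06 + 2(16.00) = 64.06 g/mol.
n(FeS) = 332.70 / 87.91 = 3.7846 mol.
Step 1 gives a 1:1 ratio of FeS to H2S, so n(H2S) = 3.7846 mol.
In step 2 the H2S:SO2 ratio is 2:2, so n(SO2) = 3.7846 mol.
Mass of SO2 = 3.7846 × 64.06 = 242.44 g.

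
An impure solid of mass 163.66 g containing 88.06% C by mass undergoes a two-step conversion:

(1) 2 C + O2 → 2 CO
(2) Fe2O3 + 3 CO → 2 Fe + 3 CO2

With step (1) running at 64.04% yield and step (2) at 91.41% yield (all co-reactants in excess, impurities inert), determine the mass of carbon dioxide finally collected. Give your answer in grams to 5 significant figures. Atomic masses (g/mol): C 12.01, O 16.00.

309.15 g

Pure C = 163.66 × 0.8806 = 144.119 g.
M(C) = 12.01 g/mol.
M(CO2) = 12.01 + 2(16.00) = 44.01 g/mol.
n(C) = 144.119 / 12.01 = 11.9999 mol.
Step 1 (C:CO = 2:2): theoretical n(CO) = 11.9999 mol; at 64.04% yield, n(CO) = 7.68475 mol.
Step 2 (CO:CO2 = 3:3): theoretical n(CO2) = 7.68475 mol, so theoretical mass = 7.68475 × 44.01 = 338.206 g.
At 91.41% yield, actual mass of CO2 = 338.206 × 0.9141 = 309.154 g.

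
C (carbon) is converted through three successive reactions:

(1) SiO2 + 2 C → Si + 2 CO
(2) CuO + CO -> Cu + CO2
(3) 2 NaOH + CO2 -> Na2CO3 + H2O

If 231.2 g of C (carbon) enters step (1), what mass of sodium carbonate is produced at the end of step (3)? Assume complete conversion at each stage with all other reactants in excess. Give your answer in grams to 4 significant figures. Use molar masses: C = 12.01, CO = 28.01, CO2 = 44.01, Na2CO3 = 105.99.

2040 g

n(C) = 231.2 / 12.01 = 19.251 mol.
Reaction (1): C→CO ratio 2:2 ⇒ n(CO) = 19.251 mol.
Reaction (2): CO→CO2 ratio 1:1 ⇒ n(CO2) = 19.251 mol.
Reaction (3): CO2→Na2CO3 ratio 1:1 ⇒ n(Na2CO3) = 19.251 mol.
Mass of Na2CO3 = 19.251 × 105.99 = 2040.4 g.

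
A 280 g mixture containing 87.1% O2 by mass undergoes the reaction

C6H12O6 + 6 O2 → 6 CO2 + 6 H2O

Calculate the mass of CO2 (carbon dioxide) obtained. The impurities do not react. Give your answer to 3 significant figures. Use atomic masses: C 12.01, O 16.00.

335 g

Mass of pure O2 = 280 g × 0.871 = 243.9 g.
M(O2) = 2(16.00) = 32.00 g/mol.
M(CO2) = 12.01 + 2(16.00) = 44.01 g/mol.
n(O2) = 243.9 g / 32.00 g/mol = 7.621 mol.
From the equation the O2:CO2 mole ratio is 6:6, so n(CO2) = 7.621 × 6/6 = 7.621 mol.
Mass of CO2 = 7.621 mol × 44.01 g/mol = 335.4 g.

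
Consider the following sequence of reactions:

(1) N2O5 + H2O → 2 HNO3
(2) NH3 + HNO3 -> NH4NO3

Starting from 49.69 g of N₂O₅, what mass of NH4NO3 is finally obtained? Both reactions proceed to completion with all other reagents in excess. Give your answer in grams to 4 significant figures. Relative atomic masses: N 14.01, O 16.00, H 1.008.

73.65 g

M(N2O5) = 2(14.01) + 5(16.00) = 108.02 g/mol.
M(NH4NO3) = 2(14.01) + 4(1.008) + 3(16.00) = 80.052 g/mol.
n(N2O5) = 49.690 / 108.02 = 0.46001 mol.
Step 1 gives a 1:2 ratio of N2O5 to HNO3, so n(HNO3) = 0.92001 mol.
In step 2 the HNO3:NH4NO3 ratio is 1:1, so n(NH4NO3) = 0.92001 mol.
Mass of NH4NO3 = 0.92001 × 80.052 = 73.649 g.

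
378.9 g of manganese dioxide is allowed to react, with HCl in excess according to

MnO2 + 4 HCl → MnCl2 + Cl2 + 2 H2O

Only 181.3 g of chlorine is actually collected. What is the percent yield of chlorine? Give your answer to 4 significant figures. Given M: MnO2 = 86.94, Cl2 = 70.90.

58.67 %

n(MnO2) = 378.90 g / 86.94 g/mol = 4.3582 mol.
From the equation the MnO2:Cl2 mole ratio is 1:1, so n(Cl2) = 4.3582 × 1/1 = 4.3582 mol.
Mass of Cl2 = 4.3582 mol × 70.90 g/mol = 308.99 g.
This is the theoretical yield. Percent yield = 181.3 g / 308.99 g × 100% = 58.674%.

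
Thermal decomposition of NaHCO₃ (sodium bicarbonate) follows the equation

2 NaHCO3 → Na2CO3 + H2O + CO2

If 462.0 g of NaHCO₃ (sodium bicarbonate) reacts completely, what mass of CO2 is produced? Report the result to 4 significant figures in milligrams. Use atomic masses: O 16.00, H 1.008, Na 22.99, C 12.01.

121000 mg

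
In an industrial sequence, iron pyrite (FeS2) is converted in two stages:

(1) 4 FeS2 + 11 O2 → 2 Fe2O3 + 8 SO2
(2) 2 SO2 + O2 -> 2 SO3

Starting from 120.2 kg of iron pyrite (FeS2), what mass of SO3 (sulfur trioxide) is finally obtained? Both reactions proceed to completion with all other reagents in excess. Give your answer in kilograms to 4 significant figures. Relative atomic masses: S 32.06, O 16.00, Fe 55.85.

160.4 kg

M(FeS2) = 55.85 + 2(32.06) = 119.97 g/mol.
M(SO3) = 32.06 + 3(16.00) = 80.06 g/mol.
120.2 kg = 120200 g.
n(FeS2) = 120200 / 119.97 = 1001.9 mol.
Step 1 gives a 4:8 ratio of FeS2 to SO2, so n(SO2) = 2003.8 mol.
In step 2 the SO2:SO3 ratio is 2:2, so n(SO3) = 2003.8 mol.
Mass of SO3 = 2003.8 × 80.06 = 160430 g = 160.4 kg.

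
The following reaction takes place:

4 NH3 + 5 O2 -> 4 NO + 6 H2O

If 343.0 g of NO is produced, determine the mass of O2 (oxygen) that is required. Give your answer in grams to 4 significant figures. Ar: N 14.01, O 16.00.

457.2 g

M(NO) = 14.01 + 16.00 = 30.01 g/mol.
M(O2) = 2(16.00) = 32.00 g/mol.
n(NO) = 343.00 g / 30.01 g/mol = 11.430 mol.
From the equation the NO:O2 mole ratio is 4:5, so n(O2) = 11.430 × 5/4 = 14.287 mol.
Mass of O2 = 14.287 mol × 32.00 g/mol = 457.18 g.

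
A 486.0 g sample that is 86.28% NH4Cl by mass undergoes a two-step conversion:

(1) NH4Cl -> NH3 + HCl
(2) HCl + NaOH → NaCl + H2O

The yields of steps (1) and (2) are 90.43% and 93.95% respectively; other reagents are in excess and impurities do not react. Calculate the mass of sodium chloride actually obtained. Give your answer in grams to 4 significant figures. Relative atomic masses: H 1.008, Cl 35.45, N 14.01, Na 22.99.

Pure NH4Cl = 486.0 × 0.8628 = 419.32 g.
M(NH4Cl) = 14.01 + 4(1.008) + 35.45 = 53.492 g/mol.
M(NaCl) = 22.99 + 35.45 = 58.44 g/mol.
n(NH4Cl) = 419.32 / 53.492 = 7.8389 mol.
Step 1 (NH4Cl:HCl = 1:1): theoretical n(HCl) = 7.8389 mol; at 90.43% yield, n(HCl) = 7.0888 mol.
Step 2 (HCl:NaCl = 1:1): theoretical n(NaCl) = 7.0888 mol, so theoretical mass = 7.0888 × 58.44 = 414.27 g.
At 93.95% yield, actual mass of NaCl = 414.27 × 0.9395 = 389.20 g.

389.2 g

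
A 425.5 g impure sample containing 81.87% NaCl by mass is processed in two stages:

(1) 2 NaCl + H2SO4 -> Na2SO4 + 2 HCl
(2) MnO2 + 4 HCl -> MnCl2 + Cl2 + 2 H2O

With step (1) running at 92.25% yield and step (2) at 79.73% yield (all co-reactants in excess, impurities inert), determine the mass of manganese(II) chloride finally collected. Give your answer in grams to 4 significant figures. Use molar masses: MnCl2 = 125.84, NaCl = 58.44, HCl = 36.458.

137.9 g

Pure NaCl = 425.5 × 0.8187 = 348.36 g.
n(NaCl) = 348.36 / 58.44 = 5.9609 mol.
Step 1 (NaCl:HCl = 2:2): theoretical n(HCl) = 5.9609 mol; at 92.25% yield, n(HCl) = 5.4990 mol.
Step 2 (HCl:MnCl2 = 4:1): theoretical n(MnCl2) = 1.3747 mol, so theoretical mass = 1.3747 × 125.84 = 173.00 g.
At 79.73% yield, actual mass of MnCl2 = 173.00 × 0.7973 = 137.93 g.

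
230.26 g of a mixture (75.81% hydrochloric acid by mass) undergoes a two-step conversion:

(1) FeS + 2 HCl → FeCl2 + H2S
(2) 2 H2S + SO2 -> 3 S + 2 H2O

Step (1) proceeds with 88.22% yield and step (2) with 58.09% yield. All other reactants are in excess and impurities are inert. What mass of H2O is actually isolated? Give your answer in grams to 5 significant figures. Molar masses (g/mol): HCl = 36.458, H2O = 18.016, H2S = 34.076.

Pure HCl = 230.26 × 0.7581 = 174.560 g.
n(HCl) = 174.560 / 36.458 = 4.78798 mol.
Step 1 (HCl:H2S = 2:1): theoretical n(H2S) = 2.39399 mol; at 88.22% yield, n(H2S) = 2.11198 mol.
Step 2 (H2S:H2O = 2:2): theoretical n(H2O) = 2.11198 mol, so theoretical mass = 2.11198 × 18.016 = 38.0494 g.
At 58.09% yield, actual mass of H2O = 38.0494 × 0.5809 = 22.1029 g.

22.103 g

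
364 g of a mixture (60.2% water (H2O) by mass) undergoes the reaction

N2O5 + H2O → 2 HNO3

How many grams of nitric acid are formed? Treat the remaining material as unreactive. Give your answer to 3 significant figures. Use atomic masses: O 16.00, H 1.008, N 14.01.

Mass of pure H2O = 364 g × 0.602 = 219.1 g.
M(H2O) = 2(1.008) + 16.00 = 18.016 g/mol.
M(HNO3) = 1.008 + 14.01 + 3(16.00) = 63.018 g/mol.
n(H2O) = 219.1 g / 18.016 g/mol = 12.16 mol.
From the equation the H2O:HNO3 mole ratio is 1:2, so n(HNO3) = 12.16 × 2/1 = 24.33 mol.
Mass of HNO3 = 24.33 mol × 63.018 g/mol = 1533 g.

1530 g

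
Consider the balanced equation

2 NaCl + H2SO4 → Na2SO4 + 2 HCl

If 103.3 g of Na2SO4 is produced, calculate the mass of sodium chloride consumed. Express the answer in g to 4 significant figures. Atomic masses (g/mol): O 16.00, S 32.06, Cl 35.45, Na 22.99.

85.00 g

M(Na2SO4) = 2(22.99) + 32.06 + 4(16.00) = 142.04 g/mol.
M(NaCl) = 22.99 + 35.45 = 58.44 g/mol.
n(Na2SO4) = 103.30 g / 142.04 g/mol = 0.72726 mol.
From the equation the Na2SO4:NaCl mole ratio is 1:2, so n(NaCl) = 0.72726 × 2/1 = 1.4545 mol.
Mass of NaCl = 1.4545 mol × 58.44 g/mol = 85.002 g.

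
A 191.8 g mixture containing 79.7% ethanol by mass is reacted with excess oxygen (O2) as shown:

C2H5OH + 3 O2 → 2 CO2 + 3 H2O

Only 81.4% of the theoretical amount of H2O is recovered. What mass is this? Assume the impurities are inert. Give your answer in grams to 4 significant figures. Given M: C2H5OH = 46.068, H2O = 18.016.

Pure C2H5OH available = 191.8 g × 0.797 = 152.86 g.
n(C2H5OH) = 152.86 g / 46.068 g/mol = 3.3182 mol.
From the equation the C2H5OH:H2O mole ratio is 1:3, so n(H2O) = 3.3182 × 3/1 = 9.9547 mol.
Mass of H2O = 9.9547 mol × 18.016 g/mol = 179.34 g.
Actual mass collected = 179.34 g × 0.814 = 145.99 g.

146.0 g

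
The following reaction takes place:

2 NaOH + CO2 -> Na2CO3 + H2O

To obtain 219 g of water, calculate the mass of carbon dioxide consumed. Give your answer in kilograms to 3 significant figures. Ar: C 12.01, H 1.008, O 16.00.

M(H2O) = 2(1.008) + 16.00 = 18.016 g/mol.
M(CO2) = 12.01 + 2(16.00) = 44.01 g/mol.
n(H2O) = 219.0 g / 18.016 g/mol = 12.16 mol.
From the equation the H2O:CO2 mole ratio is 1:1, so n(CO2) = 12.16 × 1/1 = 12.16 mol.
Mass of CO2 = 12.16 mol × 44.01 g/mol = 535.0 g.
Converting to kg: 535.0 g = 0.535 kg.

0.535 kg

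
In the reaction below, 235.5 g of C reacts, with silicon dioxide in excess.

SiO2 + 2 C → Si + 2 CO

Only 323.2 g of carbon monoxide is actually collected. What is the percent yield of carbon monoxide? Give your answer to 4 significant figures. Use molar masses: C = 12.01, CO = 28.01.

n(C) = 235.50 g / 12.01 g/mol = 19.609 mol.
From the equation the C:CO mole ratio is 2:2, so n(CO) = 19.609 × 2/2 = 19.609 mol.
Mass of CO = 19.609 mol × 28.01 g/mol = 549.24 g.
This is the theoretical yield. Percent yield = 323.2 g / 549.24 g × 100% = 58.845%.

58.85 %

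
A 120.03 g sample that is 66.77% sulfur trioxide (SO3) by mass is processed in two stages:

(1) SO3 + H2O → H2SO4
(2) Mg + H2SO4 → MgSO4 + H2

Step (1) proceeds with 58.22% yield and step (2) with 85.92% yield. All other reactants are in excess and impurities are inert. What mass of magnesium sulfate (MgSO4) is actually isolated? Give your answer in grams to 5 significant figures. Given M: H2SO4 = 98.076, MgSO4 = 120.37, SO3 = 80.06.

Pure SO3 = 120.03 × 0.6677 = 80.1440 g.
n(SO3) = 80.1440 / 80.06 = 1.00105 mol.
Step 1 (SO3:H2SO4 = 1:1): theoretical n(H2SO4) = 1.00105 mol; at 58.22% yield, n(H2SO4) = 0.582811 mol.
Step 2 (H2SO4:MgSO4 = 1:1): theoretical n(MgSO4) = 0.582811 mol, so theoretical mass = 0.582811 × 120.37 = 70.1530 g.
At 85.92% yield, actual mass of MgSO4 = 70.1530 × 0.8592 = 60.2754 g.

60.275 g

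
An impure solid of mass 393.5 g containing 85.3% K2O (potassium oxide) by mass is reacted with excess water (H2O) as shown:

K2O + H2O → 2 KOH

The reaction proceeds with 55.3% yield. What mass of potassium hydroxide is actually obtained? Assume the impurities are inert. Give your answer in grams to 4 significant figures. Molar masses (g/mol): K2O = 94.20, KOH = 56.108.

221.1 g

Pure K2O available = 393.5 g × 0.853 = 335.66 g.
n(K2O) = 335.66 g / 94.20 g/mol = 3.5632 mol.
From the equation the K2O:KOH mole ratio is 1:2, so n(KOH) = 3.5632 × 2/1 = 7.1264 mol.
Mass of KOH = 7.1264 mol × 56.108 g/mol = 399.85 g.
Actual mass collected = 399.85 g × 0.553 = 221.12 g.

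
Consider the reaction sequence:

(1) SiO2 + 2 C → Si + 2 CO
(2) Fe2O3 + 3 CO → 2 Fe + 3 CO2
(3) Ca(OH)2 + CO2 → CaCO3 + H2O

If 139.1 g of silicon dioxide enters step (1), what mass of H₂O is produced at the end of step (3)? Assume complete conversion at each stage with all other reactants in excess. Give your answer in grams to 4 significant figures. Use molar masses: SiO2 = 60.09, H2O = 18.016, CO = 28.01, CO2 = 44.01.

n(SiO2) = 139.1 / 60.09 = 2.3149 mol.
Reaction (1): SiO2→CO ratio 1:2 ⇒ n(CO) = 4.6297 mol.
Reaction (2): CO→CO2 ratio 3:3 ⇒ n(CO2) = 4.6297 mol.
Reaction (3): CO2→H2O ratio 1:1 ⇒ n(H2O) = 4.6297 mol.
Mass of H2O = 4.6297 × 18.016 = 83.409 g.

83.41 g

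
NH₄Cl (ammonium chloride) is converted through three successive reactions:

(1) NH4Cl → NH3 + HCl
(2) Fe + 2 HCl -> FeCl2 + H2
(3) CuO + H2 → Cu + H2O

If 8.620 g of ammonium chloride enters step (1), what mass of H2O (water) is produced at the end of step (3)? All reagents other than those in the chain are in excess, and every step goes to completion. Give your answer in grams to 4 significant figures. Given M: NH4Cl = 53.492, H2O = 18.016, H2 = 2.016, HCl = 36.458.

1.452 g

n(NH4Cl) = 8.620 / 53.492 = 0.16115 mol.
Reaction (1): NH4Cl→HCl ratio 1:1 ⇒ n(HCl) = 0.16115 mol.
Reaction (2): HCl→H2 ratio 2:1 ⇒ n(H2) = 0.080573 mol.
Reaction (3): H2→H2O ratio 1:1 ⇒ n(H2O) = 0.080573 mol.
Mass of H2O = 0.080573 × 18.016 = 1.4516 g.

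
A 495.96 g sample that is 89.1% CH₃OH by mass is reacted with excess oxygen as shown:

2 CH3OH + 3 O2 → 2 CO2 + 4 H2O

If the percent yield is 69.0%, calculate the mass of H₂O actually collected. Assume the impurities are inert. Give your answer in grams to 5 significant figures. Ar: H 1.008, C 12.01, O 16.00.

Pure CH3OH available = 495.96 g × 0.891 = 441.900 g.
M(CH3OH) = 12.01 + 4(1.008) + 16.00 = 32.042 g/mol.
M(H2O) = 2(1.008) + 16.00 = 18.016 g/mol.
n(CH3OH) = 441.900 g / 32.042 g/mol = 13.7913 mol.
From the equation the CH3OH:H2O mole ratio is 2:4, so n(H2O) = 13.7913 × 4/2 = 27.5826 mol.
Mass of H2O = 27.5826 mol × 18.016 g/mol = 496.928 g.
Actual mass collected = 496.928 g × 0.690 = 342.880 g.

342.88 g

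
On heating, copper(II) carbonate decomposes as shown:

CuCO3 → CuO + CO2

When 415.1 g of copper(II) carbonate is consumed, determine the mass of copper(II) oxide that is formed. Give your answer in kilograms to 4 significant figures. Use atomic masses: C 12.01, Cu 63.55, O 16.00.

M(CuCO3) = 63.55 + 12.01 + 3(16.00) = 123.56 g/mol.
M(CuO) = 63.55 + 16.00 = 79.55 g/mol.
n(CuCO3) = 415.10 g / 123.56 g/mol = 3.3595 mol.
From the equation the CuCO3:CuO mole ratio is 1:1, so n(CuO) = 3.3595 × 1/1 = 3.3595 mol.
Mass of CuO = 3.3595 mol × 79.55 g/mol = 267.25 g.
Converting to kg: 267.25 g = 0.2672 kg.

0.2672 kg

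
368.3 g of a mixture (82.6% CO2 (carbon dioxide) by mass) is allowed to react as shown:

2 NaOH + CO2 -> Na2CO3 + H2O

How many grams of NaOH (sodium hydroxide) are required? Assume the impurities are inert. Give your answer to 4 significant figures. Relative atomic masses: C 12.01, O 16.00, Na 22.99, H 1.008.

553.0 g

Mass of pure CO2 = 368.3 g × 0.826 = 304.22 g.
M(CO2) = 12.01 + 2(16.00) = 44.01 g/mol.
M(NaOH) = 22.99 + 16.00 + 1.008 = 39.998 g/mol.
n(CO2) = 304.22 g / 44.01 g/mol = 6.9124 mol.
From the equation the CO2:NaOH mole ratio is 1:2, so n(NaOH) = 6.9124 × 2/1 = 13.825 mol.
Mass of NaOH = 13.825 mol × 39.998 g/mol = 552.97 g.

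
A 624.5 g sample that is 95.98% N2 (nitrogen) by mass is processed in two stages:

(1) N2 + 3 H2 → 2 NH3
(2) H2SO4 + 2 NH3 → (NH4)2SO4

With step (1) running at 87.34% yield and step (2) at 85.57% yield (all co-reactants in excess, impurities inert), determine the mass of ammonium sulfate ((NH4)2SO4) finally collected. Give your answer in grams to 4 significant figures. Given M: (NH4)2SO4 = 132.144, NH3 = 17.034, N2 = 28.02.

Pure N2 = 624.5 × 0.9598 = 599.40 g.
n(N2) = 599.40 / 28.02 = 21.392 mol.
Step 1 (N2:NH3 = 1:2): theoretical n(NH3) = 42.783 mol; at 87.34% yield, n(NH3) = 37.367 mol.
Step 2 (NH3:(NH4)2SO4 = 2:1): theoretical n((NH4)2SO4) = 18.684 mol, so theoretical mass = 18.684 × 132.144 = 2468.9 g.
At 85.57% yield, actual mass of (NH4)2SO4 = 2468.9 × 0.8557 = 2112.6 g.

2113 g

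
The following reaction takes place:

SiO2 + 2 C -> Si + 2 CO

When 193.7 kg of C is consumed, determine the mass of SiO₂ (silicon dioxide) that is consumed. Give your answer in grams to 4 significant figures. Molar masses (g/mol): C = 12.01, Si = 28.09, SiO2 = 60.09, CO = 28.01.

Convert: 193.7 kg = 193700 g.
n(C) = 193700 g / 12.01 g/mol = 16128 mol.
From the equation the C:SiO2 mole ratio is 2:1, so n(SiO2) = 16128 × 1/2 = 8064.1 mol.
Mass of SiO2 = 8064.1 mol × 60.09 g/mol = 484570 g.

484600 g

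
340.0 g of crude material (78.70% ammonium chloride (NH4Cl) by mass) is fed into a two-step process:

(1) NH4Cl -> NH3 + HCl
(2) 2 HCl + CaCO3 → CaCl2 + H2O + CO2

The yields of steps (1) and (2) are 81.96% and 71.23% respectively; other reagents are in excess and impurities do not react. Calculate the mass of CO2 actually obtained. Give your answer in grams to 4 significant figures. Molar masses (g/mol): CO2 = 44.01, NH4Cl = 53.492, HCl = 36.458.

Pure NH4Cl = 340.0 × 0.7870 = 267.58 g.
n(NH4Cl) = 267.58 / 53.492 = 5.0022 mol.
Step 1 (NH4Cl:HCl = 1:1): theoretical n(HCl) = 5.0022 mol; at 81.96% yield, n(HCl) = 4.0998 mol.
Step 2 (HCl:CO2 = 2:1): theoretical n(CO2) = 2.0499 mol, so theoretical mass = 2.0499 × 44.01 = 90.217 g.
At 71.23% yield, actual mass of CO2 = 90.217 × 0.7123 = 64.262 g.

64.26 g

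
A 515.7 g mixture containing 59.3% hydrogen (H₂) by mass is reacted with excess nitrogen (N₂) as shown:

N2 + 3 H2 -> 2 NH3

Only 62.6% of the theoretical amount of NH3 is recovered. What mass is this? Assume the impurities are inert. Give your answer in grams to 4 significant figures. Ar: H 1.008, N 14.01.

1078 g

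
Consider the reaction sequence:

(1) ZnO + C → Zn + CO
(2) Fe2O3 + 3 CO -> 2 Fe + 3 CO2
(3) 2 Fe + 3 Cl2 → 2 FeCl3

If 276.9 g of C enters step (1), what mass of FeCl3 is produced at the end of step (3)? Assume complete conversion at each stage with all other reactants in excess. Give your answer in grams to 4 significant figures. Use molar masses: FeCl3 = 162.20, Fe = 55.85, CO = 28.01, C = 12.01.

2493 g

n(C) = 276.9 / 12.01 = 23.056 mol.
Reaction (1): C→CO ratio 1:1 ⇒ n(CO) = 23.056 mol.
Reaction (2): CO→Fe ratio 3:2 ⇒ n(Fe) = 15.371 mol.
Reaction (3): Fe→FeCl3 ratio 2:2 ⇒ n(FeCl3) = 15.371 mol.
Mass of FeCl3 = 15.371 × 162.20 = 2493.1 g.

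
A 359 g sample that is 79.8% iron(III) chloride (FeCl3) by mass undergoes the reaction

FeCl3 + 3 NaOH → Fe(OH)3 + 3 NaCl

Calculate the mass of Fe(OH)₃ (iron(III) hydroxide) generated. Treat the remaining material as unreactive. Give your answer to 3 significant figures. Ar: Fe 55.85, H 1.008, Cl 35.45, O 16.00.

Mass of pure FeCl3 = 359 g × 0.798 = 286.5 g.
M(FeCl3) = 55.85 + 3(35.45) = 162.20 g/mol.
M(Fe(OH)3) = 55.85 + 3(16.00) + 3(1.008) = 106.874 g/mol.
n(FeCl3) = 286.5 g / 162.20 g/mol = 1.766 mol.
From the equation the FeCl3:Fe(OH)3 mole ratio is 1:1, so n(Fe(OH)3) = 1.766 × 1/1 = 1.766 mol.
Mass of Fe(OH)3 = 1.766 mol × 106.874 g/mol = 188.8 g.

189 g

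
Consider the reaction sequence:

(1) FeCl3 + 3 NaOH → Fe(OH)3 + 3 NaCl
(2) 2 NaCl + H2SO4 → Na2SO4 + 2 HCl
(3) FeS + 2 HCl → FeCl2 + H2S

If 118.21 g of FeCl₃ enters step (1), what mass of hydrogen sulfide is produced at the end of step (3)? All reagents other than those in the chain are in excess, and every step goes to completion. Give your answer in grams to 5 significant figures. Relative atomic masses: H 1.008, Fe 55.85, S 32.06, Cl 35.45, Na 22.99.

M(FeCl3) = 55.85 + 3(35.45) = 162.20 g/mol.
M(H2S) = 2(1.008) + 32.06 = 34.076 g/mol.
n(FeCl3) = 118.21 / 162.20 = 0.728792 mol.
Reaction (1): FeCl3→NaCl ratio 1:3 ⇒ n(NaCl) = 2.18637 mol.
Reaction (2): NaCl→HCl ratio 2:2 ⇒ n(HCl) = 2.18637 mol.
Reaction (3): HCl→H2S ratio 2:1 ⇒ n(H2S) = 1.09319 mol.
Mass of H2S = 1.09319 × 34.076 = 37.2515 g.

37.251 g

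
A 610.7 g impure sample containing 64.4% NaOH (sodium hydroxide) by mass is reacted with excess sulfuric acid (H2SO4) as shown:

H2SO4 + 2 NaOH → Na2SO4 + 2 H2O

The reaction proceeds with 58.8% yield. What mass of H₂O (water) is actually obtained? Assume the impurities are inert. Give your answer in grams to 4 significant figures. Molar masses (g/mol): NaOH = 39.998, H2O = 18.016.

104.2 g

Pure NaOH available = 610.7 g × 0.644 = 393.29 g.
n(NaOH) = 393.29 g / 39.998 g/mol = 9.8328 mol.
From the equation the NaOH:H2O mole ratio is 2:2, so n(H2O) = 9.8328 × 2/2 = 9.8328 mol.
Mass of H2O = 9.8328 mol × 18.016 g/mol = 177.15 g.
Actual mass collected = 177.15 g × 0.588 = 104.16 g.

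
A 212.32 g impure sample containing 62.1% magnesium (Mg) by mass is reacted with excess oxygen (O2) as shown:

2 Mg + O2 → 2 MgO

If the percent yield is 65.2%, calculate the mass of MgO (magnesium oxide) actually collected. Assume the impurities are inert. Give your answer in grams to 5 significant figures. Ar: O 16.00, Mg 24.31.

Pure Mg available = 212.32 g × 0.621 = 131.851 g.
M(Mg) = 24.31 g/mol.
M(MgO) = 24.31 + 16.00 = 40.31 g/mol.
n(Mg) = 131.851 g / 24.31 g/mol = 5.42372 mol.
From the equation the Mg:MgO mole ratio is 2:2, so n(MgO) = 5.42372 × 2/2 = 5.42372 mol.
Mass of MgO = 5.42372 mol × 40.31 g/mol = 218.630 g.
Actual mass collected = 218.630 g × 0.652 = 142.547 g.

142.55 g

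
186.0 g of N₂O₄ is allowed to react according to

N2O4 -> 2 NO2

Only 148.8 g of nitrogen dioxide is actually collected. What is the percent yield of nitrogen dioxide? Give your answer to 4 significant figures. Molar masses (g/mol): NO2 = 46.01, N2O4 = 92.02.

80.00 %

n(N2O4) = 186.00 g / 92.02 g/mol = 2.0213 mol.
From the equation the N2O4:NO2 mole ratio is 1:2, so n(NO2) = 2.0213 × 2/1 = 4.0426 mol.
Mass of NO2 = 4.0426 mol × 46.01 g/mol = 186.00 g.
This is the theoretical yield. Percent yield = 148.8 g / 186.00 g × 100% = 80.000%.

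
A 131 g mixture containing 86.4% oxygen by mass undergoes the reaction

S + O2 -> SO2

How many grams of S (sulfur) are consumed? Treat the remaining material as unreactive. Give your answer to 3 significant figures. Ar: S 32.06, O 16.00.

Mass of pure O2 = 131 g × 0.864 = 113.2 g.
M(O2) = 2(16.00) = 32.00 g/mol.
M(S) = 32.06 g/mol.
n(O2) = 113.2 g / 32.00 g/mol = 3.537 mol.
From the equation the O2:S mole ratio is 1:1, so n(S) = 3.537 × 1/1 = 3.537 mol.
Mass of S = 3.537 mol × 32.06 g/mol = 113.4 g.

113 g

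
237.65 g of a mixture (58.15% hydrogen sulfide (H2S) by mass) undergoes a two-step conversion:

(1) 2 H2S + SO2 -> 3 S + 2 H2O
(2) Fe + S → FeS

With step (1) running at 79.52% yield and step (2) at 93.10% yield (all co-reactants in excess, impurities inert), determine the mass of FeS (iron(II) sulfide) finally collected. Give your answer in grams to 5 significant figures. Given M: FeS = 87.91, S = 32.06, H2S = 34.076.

395.91 g

Pure H2S = 237.65 × 0.5815 = 138.193 g.
n(H2S) = 138.193 / 34.076 = 4.05545 mol.
Step 1 (H2S:S = 2:3): theoretical n(S) = 6.08317 mol; at 79.52% yield, n(S) = 4.83734 mol.
Step 2 (S:FeS = 1:1): theoretical n(FeS) = 4.83734 mol, so theoretical mass = 4.83734 × 87.91 = 425.251 g.
At 93.10% yield, actual mass of FeS = 425.251 × 0.9310 = 395.908 g.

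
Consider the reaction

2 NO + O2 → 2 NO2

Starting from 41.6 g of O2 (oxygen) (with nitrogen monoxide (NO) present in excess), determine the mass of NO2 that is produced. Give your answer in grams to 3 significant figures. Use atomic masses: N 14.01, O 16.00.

120 g

M(O2) = 2(16.00) = 32.00 g/mol.
M(NO2) = 14.01 + 2(16.00) = 46.01 g/mol.
n(O2) = 41.60 g / 32.00 g/mol = 1.300 mol.
From the equation the O2:NO2 mole ratio is 1:2, so n(NO2) = 1.300 × 2/1 = 2.600 mol.
Mass of NO2 = 2.600 mol × 46.01 g/mol = 119.6 g.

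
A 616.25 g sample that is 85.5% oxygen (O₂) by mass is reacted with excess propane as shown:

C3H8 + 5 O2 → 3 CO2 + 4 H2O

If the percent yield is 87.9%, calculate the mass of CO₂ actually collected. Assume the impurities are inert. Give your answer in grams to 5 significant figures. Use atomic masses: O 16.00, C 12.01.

Pure O2 available = 616.25 g × 0.855 = 526.894 g.
M(O2) = 2(16.00) = 32.00 g/mol.
M(CO2) = 12.01 + 2(16.00) = 44.01 g/mol.
n(O2) = 526.894 g / 32.00 g/mol = 16.4654 mol.
From the equation the O2:CO2 mole ratio is 5:3, so n(CO2) = 16.4654 × 3/5 = 9.87926 mol.
Mass of CO2 = 9.87926 mol × 44.01 g/mol = 434.786 g.
Actual mass collected = 434.786 g × 0.879 = 382.177 g.

382.18 g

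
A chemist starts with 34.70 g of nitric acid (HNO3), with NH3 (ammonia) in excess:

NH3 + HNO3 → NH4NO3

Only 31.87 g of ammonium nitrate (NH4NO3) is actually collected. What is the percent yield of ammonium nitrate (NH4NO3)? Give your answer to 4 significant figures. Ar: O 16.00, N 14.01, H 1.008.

M(HNO3) = 1.008 + 14.01 + 3(16.00) = 63.018 g/mol.
M(NH4NO3) = 2(14.01) + 4(1.008) + 3(16.00) = 80.052 g/mol.
n(HNO3) = 34.700 g / 63.018 g/mol = 0.55064 mol.
From the equation the HNO3:NH4NO3 mole ratio is 1:1, so n(NH4NO3) = 0.55064 × 1/1 = 0.55064 mol.
Mass of NH4NO3 = 0.55064 mol × 80.052 g/mol = 44.080 g.
This is the theoretical yield. Percent yield = 31.87 g / 44.080 g × 100% = 72.301%.

72.30 %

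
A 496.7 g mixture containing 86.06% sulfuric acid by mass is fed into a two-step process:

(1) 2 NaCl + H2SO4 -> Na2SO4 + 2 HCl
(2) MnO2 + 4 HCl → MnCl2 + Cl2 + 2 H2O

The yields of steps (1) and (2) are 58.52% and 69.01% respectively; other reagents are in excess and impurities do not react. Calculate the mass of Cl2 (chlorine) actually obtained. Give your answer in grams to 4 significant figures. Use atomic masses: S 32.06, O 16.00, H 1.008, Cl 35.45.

Pure H2SO4 = 496.7 × 0.8606 = 427.46 g.
M(H2SO4) = 2(1.008) + 32.06 + 4(16.00) = 98.076 g/mol.
M(Cl2) = 2(35.45) = 70.90 g/mol.
n(H2SO4) = 427.46 / 98.076 = 4.3585 mol.
Step 1 (H2SO4:HCl = 1:2): theoretical n(HCl) = 8.7169 mol; at 58.52% yield, n(HCl) = 5.1011 mol.
Step 2 (HCl:Cl2 = 4:1): theoretical n(Cl2) = 1.2753 mol, so theoretical mass = 1.2753 × 70.90 = 90.418 g.
At 69.01% yield, actual mass of Cl2 = 90.418 × 0.6901 = 62.397 g.

62.40 g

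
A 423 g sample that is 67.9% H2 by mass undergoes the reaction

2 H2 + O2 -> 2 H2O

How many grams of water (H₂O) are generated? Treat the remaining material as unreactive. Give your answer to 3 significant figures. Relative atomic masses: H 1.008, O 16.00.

2570 g

Mass of pure H2 = 423 g × 0.679 = 287.2 g.
M(H2) = 2(1.008) = 2.016 g/mol.
M(H2O) = 2(1.008) + 16.00 = 18.016 g/mol.
n(H2) = 287.2 g / 2.016 g/mol = 142.5 mol.
From the equation the H2:H2O mole ratio is 2:2, so n(H2O) = 142.5 × 2/2 = 142.5 mol.
Mass of H2O = 142.5 mol × 18.016 g/mol = 2567 g.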